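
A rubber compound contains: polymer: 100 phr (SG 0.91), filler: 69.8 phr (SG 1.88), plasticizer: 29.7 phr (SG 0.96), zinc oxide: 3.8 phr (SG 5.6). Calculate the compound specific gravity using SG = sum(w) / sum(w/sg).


Sum of weights = 203.3
Volume contributions:
  polymer: 100/0.91 = 109.8901
  filler: 69.8/1.88 = 37.1277
  plasticizer: 29.7/0.96 = 30.9375
  zinc oxide: 3.8/5.6 = 0.6786
Sum of volumes = 178.6338
SG = 203.3 / 178.6338 = 1.138

SG = 1.138


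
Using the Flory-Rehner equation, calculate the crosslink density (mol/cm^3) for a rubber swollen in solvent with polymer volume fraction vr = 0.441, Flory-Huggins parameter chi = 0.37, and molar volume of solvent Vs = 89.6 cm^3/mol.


ln(1 - vr) = ln(1 - 0.441) = -0.5816
Numerator = -((-0.5816) + 0.441 + 0.37 * 0.441^2) = 0.0686
Denominator = 89.6 * (0.441^(1/3) - 0.441/2) = 48.4437
nu = 0.0686 / 48.4437 = 0.0014 mol/cm^3

0.0014 mol/cm^3


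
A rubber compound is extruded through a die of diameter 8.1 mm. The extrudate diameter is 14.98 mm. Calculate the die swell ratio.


Die swell ratio = D_extrudate / D_die
= 14.98 / 8.1
= 1.849

Die swell = 1.849


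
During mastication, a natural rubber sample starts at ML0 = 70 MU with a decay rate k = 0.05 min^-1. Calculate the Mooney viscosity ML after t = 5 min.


ML = ML0 * exp(-k * t)
ML = 70 * exp(-0.05 * 5)
ML = 70 * 0.7788
ML = 54.52 MU

54.52 MU


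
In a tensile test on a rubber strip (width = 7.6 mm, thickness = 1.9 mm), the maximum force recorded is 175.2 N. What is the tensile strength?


Area = width * thickness = 7.6 * 1.9 = 14.44 mm^2
TS = force / area = 175.2 / 14.44 = 12.13 MPa

12.13 MPa


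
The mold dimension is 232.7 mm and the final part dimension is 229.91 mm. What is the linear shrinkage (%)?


Shrinkage = (mold - part) / mold * 100
= (232.7 - 229.91) / 232.7 * 100
= 2.79 / 232.7 * 100
= 1.2%

1.2%


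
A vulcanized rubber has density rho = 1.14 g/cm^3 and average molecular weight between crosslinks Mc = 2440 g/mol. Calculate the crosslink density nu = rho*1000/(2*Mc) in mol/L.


nu = rho * 1000 / (2 * Mc)
nu = 1.14 * 1000 / (2 * 2440)
nu = 1140.0 / 4880
nu = 0.2336 mol/L

0.2336 mol/L


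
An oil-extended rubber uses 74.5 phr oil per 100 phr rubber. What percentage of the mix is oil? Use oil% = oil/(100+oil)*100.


Oil % = oil / (100 + oil) * 100
= 74.5 / (100 + 74.5) * 100
= 74.5 / 174.5 * 100
= 42.69%

42.69%


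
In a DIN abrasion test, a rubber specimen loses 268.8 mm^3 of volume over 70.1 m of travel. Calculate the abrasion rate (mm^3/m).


Rate = volume_loss / distance
= 268.8 / 70.1
= 3.835 mm^3/m

3.835 mm^3/m


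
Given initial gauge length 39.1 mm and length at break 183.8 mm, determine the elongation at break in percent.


Elongation = (Lf - L0) / L0 * 100
= (183.8 - 39.1) / 39.1 * 100
= 144.7 / 39.1 * 100
= 370.1%

370.1%


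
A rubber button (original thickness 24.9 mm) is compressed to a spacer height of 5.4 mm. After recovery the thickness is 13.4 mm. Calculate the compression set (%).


CS = (t0 - recovered) / (t0 - ts) * 100
= (24.9 - 13.4) / (24.9 - 5.4) * 100
= 11.5 / 19.5 * 100
= 59.0%

59.0%


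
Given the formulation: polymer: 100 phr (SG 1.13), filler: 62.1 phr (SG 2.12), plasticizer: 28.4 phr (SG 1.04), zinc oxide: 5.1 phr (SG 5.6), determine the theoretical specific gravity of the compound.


Sum of weights = 195.6
Volume contributions:
  polymer: 100/1.13 = 88.4956
  filler: 62.1/2.12 = 29.2925
  plasticizer: 28.4/1.04 = 27.3077
  zinc oxide: 5.1/5.6 = 0.9107
Sum of volumes = 146.0064
SG = 195.6 / 146.0064 = 1.34

SG = 1.34


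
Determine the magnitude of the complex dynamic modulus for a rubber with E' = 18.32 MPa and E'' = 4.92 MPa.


|E*| = sqrt(E'^2 + E''^2)
= sqrt(18.32^2 + 4.92^2)
= sqrt(335.6224 + 24.2064)
= 18.969 MPa

18.969 MPa


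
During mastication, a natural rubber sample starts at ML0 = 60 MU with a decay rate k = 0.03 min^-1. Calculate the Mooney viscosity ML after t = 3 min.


ML = ML0 * exp(-k * t)
ML = 60 * exp(-0.03 * 3)
ML = 60 * 0.9139
ML = 54.84 MU

54.84 MU


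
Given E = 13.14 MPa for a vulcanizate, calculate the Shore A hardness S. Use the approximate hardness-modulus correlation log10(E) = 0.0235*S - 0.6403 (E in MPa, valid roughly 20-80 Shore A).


log10(E) = 0.0235*S - 0.6403  =>  S = (log10(E) + 0.6403) / 0.0235
log10(13.14) = 1.118595
S = (1.118595 + 0.6403) / 0.0235 = 1.758895 / 0.0235
S = 74.8

Shore A = 74.8


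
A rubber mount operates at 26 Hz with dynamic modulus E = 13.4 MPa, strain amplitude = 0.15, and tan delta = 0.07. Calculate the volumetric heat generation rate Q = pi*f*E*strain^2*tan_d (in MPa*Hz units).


Q = pi * f * E * strain^2 * tan_d
= pi * 26 * 13.4 * 0.15^2 * 0.07
= pi * 26 * 13.4 * 0.0225 * 0.07
= 1.7239

Q = 1.7239


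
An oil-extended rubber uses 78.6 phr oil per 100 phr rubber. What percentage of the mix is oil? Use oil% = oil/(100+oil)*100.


Oil % = oil / (100 + oil) * 100
= 78.6 / (100 + 78.6) * 100
= 78.6 / 178.6 * 100
= 44.01%

44.01%


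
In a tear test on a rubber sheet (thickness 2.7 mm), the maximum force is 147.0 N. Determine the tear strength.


Tear strength = force / thickness
= 147.0 / 2.7
= 54.44 N/mm

54.44 N/mm


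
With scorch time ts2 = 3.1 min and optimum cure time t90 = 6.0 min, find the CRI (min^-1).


CRI = 100 / (t90 - ts2)
= 100 / (6.0 - 3.1)
= 100 / 2.9
= 34.48 min^-1

34.48 min^-1


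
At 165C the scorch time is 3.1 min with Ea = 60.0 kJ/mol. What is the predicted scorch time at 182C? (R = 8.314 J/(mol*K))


Convert temperatures: T1 = 165 + 273.15 = 438.15 K, T2 = 182 + 273.15 = 455.15 K
ts2_new = 3.1 * exp(60000 / 8.314 * (1/455.15 - 1/438.15))
1/T2 - 1/T1 = -8.5246e-05
ts2_new = 1.68 min

1.68 min


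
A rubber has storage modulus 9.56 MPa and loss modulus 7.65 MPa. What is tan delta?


tan delta = E'' / E'
= 7.65 / 9.56
= 0.8002

tan delta = 0.8002


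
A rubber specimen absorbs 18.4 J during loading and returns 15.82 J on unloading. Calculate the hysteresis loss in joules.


Hysteresis loss = loading - unloading
= 18.4 - 15.82
= 2.58 J

2.58 J


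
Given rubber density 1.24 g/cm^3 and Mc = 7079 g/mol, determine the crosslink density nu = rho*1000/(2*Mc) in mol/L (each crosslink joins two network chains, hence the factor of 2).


nu = rho * 1000 / (2 * Mc)
nu = 1.24 * 1000 / (2 * 7079)
nu = 1240.0 / 14158
nu = 0.0876 mol/L

0.0876 mol/L


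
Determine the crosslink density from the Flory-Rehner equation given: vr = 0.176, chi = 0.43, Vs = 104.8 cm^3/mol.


ln(1 - vr) = ln(1 - 0.176) = -0.1936
Numerator = -((-0.1936) + 0.176 + 0.43 * 0.176^2) = 0.0043
Denominator = 104.8 * (0.176^(1/3) - 0.176/2) = 49.5083
nu = 0.0043 / 49.5083 = 8.6148e-05 mol/cm^3

8.6148e-05 mol/cm^3


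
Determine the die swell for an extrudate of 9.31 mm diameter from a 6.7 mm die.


Die swell ratio = D_extrudate / D_die
= 9.31 / 6.7
= 1.39

Die swell = 1.39


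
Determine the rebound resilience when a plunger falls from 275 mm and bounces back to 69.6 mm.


Resilience = h_rebound / h_drop * 100
= 69.6 / 275 * 100
= 25.3%

25.3%


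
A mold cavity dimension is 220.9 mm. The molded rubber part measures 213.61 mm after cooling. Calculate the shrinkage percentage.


Shrinkage = (mold - part) / mold * 100
= (220.9 - 213.61) / 220.9 * 100
= 7.29 / 220.9 * 100
= 3.3%

3.3%


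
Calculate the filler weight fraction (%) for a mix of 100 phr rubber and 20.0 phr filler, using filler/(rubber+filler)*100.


Filler % = filler / (rubber + filler) * 100
= 20.0 / (100 + 20.0) * 100
= 20.0 / 120.0 * 100
= 16.67%

16.67%


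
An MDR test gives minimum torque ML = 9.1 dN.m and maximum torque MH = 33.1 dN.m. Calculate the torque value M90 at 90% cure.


M90 = ML + 0.9 * (MH - ML)
M90 = 9.1 + 0.9 * (33.1 - 9.1)
M90 = 9.1 + 0.9 * 24.0
M90 = 30.7 dN.m

30.7 dN.m


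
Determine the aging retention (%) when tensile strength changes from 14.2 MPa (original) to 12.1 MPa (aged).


Retention = aged / original * 100
= 12.1 / 14.2 * 100
= 85.2%

85.2%


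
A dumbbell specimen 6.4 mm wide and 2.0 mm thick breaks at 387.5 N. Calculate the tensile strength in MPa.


Area = width * thickness = 6.4 * 2.0 = 12.8 mm^2
TS = force / area = 387.5 / 12.8 = 30.27 MPa

30.27 MPa


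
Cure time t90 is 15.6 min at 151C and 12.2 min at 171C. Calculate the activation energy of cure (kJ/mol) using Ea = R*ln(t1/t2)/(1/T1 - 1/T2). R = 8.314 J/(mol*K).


T1 = 424.15 K, T2 = 444.15 K
1/T1 - 1/T2 = 1.0616e-04
ln(t1/t2) = ln(15.6/12.2) = 0.2458
Ea = 8.314 * 0.2458 / 1.0616e-04 = 19251.8651 J/mol
Ea = 19.25 kJ/mol

19.25 kJ/mol


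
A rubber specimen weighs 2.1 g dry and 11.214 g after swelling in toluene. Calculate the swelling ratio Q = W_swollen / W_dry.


Q = W_swollen / W_dry
Q = 11.214 / 2.1
Q = 5.34

Q = 5.34


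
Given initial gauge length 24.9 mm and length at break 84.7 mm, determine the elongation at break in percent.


Elongation = (Lf - L0) / L0 * 100
= (84.7 - 24.9) / 24.9 * 100
= 59.8 / 24.9 * 100
= 240.2%

240.2%


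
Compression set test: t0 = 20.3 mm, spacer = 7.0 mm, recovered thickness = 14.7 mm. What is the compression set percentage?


CS = (t0 - recovered) / (t0 - ts) * 100
= (20.3 - 14.7) / (20.3 - 7.0) * 100
= 5.6 / 13.3 * 100
= 42.1%

42.1%


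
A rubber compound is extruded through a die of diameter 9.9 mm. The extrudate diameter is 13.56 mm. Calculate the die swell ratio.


Die swell ratio = D_extrudate / D_die
= 13.56 / 9.9
= 1.37

Die swell = 1.37


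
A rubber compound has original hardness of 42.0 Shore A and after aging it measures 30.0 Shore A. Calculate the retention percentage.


Retention = aged / original * 100
= 30.0 / 42.0 * 100
= 71.4%

71.4%


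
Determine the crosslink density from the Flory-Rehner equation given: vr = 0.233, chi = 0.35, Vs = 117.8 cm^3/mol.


ln(1 - vr) = ln(1 - 0.233) = -0.2653
Numerator = -((-0.2653) + 0.233 + 0.35 * 0.233^2) = 0.0133
Denominator = 117.8 * (0.233^(1/3) - 0.233/2) = 58.7639
nu = 0.0133 / 58.7639 = 2.2577e-04 mol/cm^3

2.2577e-04 mol/cm^3


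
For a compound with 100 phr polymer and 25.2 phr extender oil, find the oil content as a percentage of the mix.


Oil % = oil / (100 + oil) * 100
= 25.2 / (100 + 25.2) * 100
= 25.2 / 125.2 * 100
= 20.13%

20.13%


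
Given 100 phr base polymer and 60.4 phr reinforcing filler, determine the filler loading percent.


Filler % = filler / (rubber + filler) * 100
= 60.4 / (100 + 60.4) * 100
= 60.4 / 160.4 * 100
= 37.66%

37.66%


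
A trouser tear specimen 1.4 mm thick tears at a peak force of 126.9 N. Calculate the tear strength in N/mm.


Tear strength = force / thickness
= 126.9 / 1.4
= 90.64 N/mm

90.64 N/mm


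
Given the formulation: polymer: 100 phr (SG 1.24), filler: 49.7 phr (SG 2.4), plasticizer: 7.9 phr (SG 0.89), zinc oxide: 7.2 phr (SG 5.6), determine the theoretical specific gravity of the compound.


Sum of weights = 164.8
Volume contributions:
  polymer: 100/1.24 = 80.6452
  filler: 49.7/2.4 = 20.7083
  plasticizer: 7.9/0.89 = 8.8764
  zinc oxide: 7.2/5.6 = 1.2857
Sum of volumes = 111.5156
SG = 164.8 / 111.5156 = 1.478

SG = 1.478


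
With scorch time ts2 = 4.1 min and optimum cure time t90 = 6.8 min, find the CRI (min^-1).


CRI = 100 / (t90 - ts2)
= 100 / (6.8 - 4.1)
= 100 / 2.7
= 37.04 min^-1

37.04 min^-1


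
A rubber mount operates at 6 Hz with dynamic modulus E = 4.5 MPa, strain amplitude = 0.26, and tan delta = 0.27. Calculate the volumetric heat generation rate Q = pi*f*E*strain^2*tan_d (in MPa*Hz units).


Q = pi * f * E * strain^2 * tan_d
= pi * 6 * 4.5 * 0.26^2 * 0.27
= pi * 6 * 4.5 * 0.0676 * 0.27
= 1.5482

Q = 1.5482


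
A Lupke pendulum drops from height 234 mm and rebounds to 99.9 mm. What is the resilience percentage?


Resilience = h_rebound / h_drop * 100
= 99.9 / 234 * 100
= 42.7%

42.7%


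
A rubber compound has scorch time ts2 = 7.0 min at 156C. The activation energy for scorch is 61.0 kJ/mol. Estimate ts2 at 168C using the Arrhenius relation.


Convert temperatures: T1 = 156 + 273.15 = 429.15 K, T2 = 168 + 273.15 = 441.15 K
ts2_new = 7.0 * exp(61000 / 8.314 * (1/441.15 - 1/429.15))
1/T2 - 1/T1 = -6.3385e-05
ts2_new = 4.4 min

4.4 min


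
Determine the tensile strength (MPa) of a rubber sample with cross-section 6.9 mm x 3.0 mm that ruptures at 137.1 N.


Area = width * thickness = 6.9 * 3.0 = 20.7 mm^2
TS = force / area = 137.1 / 20.7 = 6.62 MPa

6.62 MPa


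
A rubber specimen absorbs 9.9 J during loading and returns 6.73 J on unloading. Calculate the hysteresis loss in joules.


Hysteresis loss = loading - unloading
= 9.9 - 6.73
= 3.17 J

3.17 J


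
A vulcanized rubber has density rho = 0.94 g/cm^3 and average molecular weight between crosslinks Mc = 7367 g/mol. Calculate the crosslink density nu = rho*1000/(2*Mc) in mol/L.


nu = rho * 1000 / (2 * Mc)
nu = 0.94 * 1000 / (2 * 7367)
nu = 940.0 / 14734
nu = 0.0638 mol/L

0.0638 mol/L


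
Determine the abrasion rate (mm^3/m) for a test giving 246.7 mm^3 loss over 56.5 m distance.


Rate = volume_loss / distance
= 246.7 / 56.5
= 4.366 mm^3/m

4.366 mm^3/m


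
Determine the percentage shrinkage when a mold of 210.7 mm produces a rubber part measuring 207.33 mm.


Shrinkage = (mold - part) / mold * 100
= (210.7 - 207.33) / 210.7 * 100
= 3.37 / 210.7 * 100
= 1.6%

1.6%


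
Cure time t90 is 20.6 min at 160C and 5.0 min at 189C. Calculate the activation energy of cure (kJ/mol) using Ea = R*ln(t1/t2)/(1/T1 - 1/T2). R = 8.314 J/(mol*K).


T1 = 433.15 K, T2 = 462.15 K
1/T1 - 1/T2 = 1.4487e-04
ln(t1/t2) = ln(20.6/5.0) = 1.4159
Ea = 8.314 * 1.4159 / 1.4487e-04 = 81255.2655 J/mol
Ea = 81.26 kJ/mol

81.26 kJ/mol


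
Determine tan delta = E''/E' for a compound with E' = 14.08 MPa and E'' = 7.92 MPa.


tan delta = E'' / E'
= 7.92 / 14.08
= 0.5625

tan delta = 0.5625


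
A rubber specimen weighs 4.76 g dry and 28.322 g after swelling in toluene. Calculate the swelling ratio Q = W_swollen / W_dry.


Q = W_swollen / W_dry
Q = 28.322 / 4.76
Q = 5.95

Q = 5.95


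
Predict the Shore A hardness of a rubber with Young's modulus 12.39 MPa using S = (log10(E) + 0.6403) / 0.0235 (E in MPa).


log10(E) = 0.0235*S - 0.6403  =>  S = (log10(E) + 0.6403) / 0.0235
log10(12.39) = 1.093071
S = (1.093071 + 0.6403) / 0.0235 = 1.733371 / 0.0235
S = 73.8

Shore A = 73.8


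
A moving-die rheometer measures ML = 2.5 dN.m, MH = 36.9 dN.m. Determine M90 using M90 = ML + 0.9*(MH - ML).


M90 = ML + 0.9 * (MH - ML)
M90 = 2.5 + 0.9 * (36.9 - 2.5)
M90 = 2.5 + 0.9 * 34.4
M90 = 33.46 dN.m

33.46 dN.m


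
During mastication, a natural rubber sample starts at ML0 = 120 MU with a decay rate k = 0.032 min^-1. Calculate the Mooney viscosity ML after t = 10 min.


ML = ML0 * exp(-k * t)
ML = 120 * exp(-0.032 * 10)
ML = 120 * 0.7261
ML = 87.14 MU

87.14 MU


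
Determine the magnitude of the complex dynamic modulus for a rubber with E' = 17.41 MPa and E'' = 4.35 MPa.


|E*| = sqrt(E'^2 + E''^2)
= sqrt(17.41^2 + 4.35^2)
= sqrt(303.1081 + 18.9225)
= 17.945 MPa

17.945 MPa


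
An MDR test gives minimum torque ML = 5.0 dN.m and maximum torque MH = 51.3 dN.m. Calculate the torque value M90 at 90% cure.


M90 = ML + 0.9 * (MH - ML)
M90 = 5.0 + 0.9 * (51.3 - 5.0)
M90 = 5.0 + 0.9 * 46.3
M90 = 46.67 dN.m

46.67 dN.m


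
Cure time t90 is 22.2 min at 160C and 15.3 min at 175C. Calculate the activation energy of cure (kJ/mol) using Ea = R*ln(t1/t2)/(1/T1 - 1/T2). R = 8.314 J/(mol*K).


T1 = 433.15 K, T2 = 448.15 K
1/T1 - 1/T2 = 7.7273e-05
ln(t1/t2) = ln(22.2/15.3) = 0.3722
Ea = 8.314 * 0.3722 / 7.7273e-05 = 40050.0341 J/mol
Ea = 40.05 kJ/mol

40.05 kJ/mol


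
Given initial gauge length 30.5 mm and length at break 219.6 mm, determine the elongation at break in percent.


Elongation = (Lf - L0) / L0 * 100
= (219.6 - 30.5) / 30.5 * 100
= 189.1 / 30.5 * 100
= 620.0%

620.0%


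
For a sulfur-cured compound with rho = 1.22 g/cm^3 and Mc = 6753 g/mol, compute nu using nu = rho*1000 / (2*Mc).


nu = rho * 1000 / (2 * Mc)
nu = 1.22 * 1000 / (2 * 6753)
nu = 1220.0 / 13506
nu = 0.0903 mol/L

0.0903 mol/L


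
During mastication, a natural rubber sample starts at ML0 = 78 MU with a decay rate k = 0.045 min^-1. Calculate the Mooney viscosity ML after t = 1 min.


ML = ML0 * exp(-k * t)
ML = 78 * exp(-0.045 * 1)
ML = 78 * 0.9560
ML = 74.57 MU

74.57 MU


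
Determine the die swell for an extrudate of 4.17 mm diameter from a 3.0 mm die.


Die swell ratio = D_extrudate / D_die
= 4.17 / 3.0
= 1.39

Die swell = 1.39


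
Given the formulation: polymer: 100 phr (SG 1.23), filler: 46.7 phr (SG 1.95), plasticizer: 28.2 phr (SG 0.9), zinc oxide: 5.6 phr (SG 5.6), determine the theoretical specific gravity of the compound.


Sum of weights = 180.5
Volume contributions:
  polymer: 100/1.23 = 81.3008
  filler: 46.7/1.95 = 23.9487
  plasticizer: 28.2/0.9 = 31.3333
  zinc oxide: 5.6/5.6 = 1.0000
Sum of volumes = 137.5829
SG = 180.5 / 137.5829 = 1.312

SG = 1.312


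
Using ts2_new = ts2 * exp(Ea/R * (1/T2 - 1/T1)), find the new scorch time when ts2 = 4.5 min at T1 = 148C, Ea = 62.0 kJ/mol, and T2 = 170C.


Convert temperatures: T1 = 148 + 273.15 = 421.15 K, T2 = 170 + 273.15 = 443.15 K
ts2_new = 4.5 * exp(62000 / 8.314 * (1/443.15 - 1/421.15))
1/T2 - 1/T1 = -1.1788e-04
ts2_new = 1.87 min

1.87 min


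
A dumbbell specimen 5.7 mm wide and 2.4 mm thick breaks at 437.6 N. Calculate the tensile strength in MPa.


Area = width * thickness = 5.7 * 2.4 = 13.68 mm^2
TS = force / area = 437.6 / 13.68 = 31.99 MPa

31.99 MPa


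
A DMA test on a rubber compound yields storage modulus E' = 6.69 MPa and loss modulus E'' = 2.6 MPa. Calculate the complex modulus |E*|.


|E*| = sqrt(E'^2 + E''^2)
= sqrt(6.69^2 + 2.6^2)
= sqrt(44.7561 + 6.7600)
= 7.177 MPa

7.177 MPa


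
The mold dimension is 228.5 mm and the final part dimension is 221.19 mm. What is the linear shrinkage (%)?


Shrinkage = (mold - part) / mold * 100
= (228.5 - 221.19) / 228.5 * 100
= 7.31 / 228.5 * 100
= 3.2%

3.2%


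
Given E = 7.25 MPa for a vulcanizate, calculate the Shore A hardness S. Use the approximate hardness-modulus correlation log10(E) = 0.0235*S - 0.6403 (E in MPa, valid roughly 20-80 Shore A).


log10(E) = 0.0235*S - 0.6403  =>  S = (log10(E) + 0.6403) / 0.0235
log10(7.25) = 0.860338
S = (0.860338 + 0.6403) / 0.0235 = 1.500638 / 0.0235
S = 63.9

Shore A = 63.9


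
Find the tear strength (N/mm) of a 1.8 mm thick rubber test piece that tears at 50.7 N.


Tear strength = force / thickness
= 50.7 / 1.8
= 28.17 N/mm

28.17 N/mm


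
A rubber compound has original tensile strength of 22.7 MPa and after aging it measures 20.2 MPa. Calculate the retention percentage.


Retention = aged / original * 100
= 20.2 / 22.7 * 100
= 89.0%

89.0%


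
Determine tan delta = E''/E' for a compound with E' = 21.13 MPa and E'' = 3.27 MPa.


tan delta = E'' / E'
= 3.27 / 21.13
= 0.1548

tan delta = 0.1548


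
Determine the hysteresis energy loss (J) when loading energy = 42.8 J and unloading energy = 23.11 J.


Hysteresis loss = loading - unloading
= 42.8 - 23.11
= 19.69 J

19.69 J


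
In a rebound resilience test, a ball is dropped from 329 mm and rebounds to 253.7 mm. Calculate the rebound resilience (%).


Resilience = h_rebound / h_drop * 100
= 253.7 / 329 * 100
= 77.1%

77.1%


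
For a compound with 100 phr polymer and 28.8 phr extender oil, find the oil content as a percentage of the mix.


Oil % = oil / (100 + oil) * 100
= 28.8 / (100 + 28.8) * 100
= 28.8 / 128.8 * 100
= 22.36%

22.36%


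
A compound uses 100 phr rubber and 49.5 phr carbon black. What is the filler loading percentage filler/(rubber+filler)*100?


Filler % = filler / (rubber + filler) * 100
= 49.5 / (100 + 49.5) * 100
= 49.5 / 149.5 * 100
= 33.11%

33.11%


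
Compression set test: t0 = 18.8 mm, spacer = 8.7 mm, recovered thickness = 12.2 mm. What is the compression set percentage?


CS = (t0 - recovered) / (t0 - ts) * 100
= (18.8 - 12.2) / (18.8 - 8.7) * 100
= 6.6 / 10.1 * 100
= 65.3%

65.3%


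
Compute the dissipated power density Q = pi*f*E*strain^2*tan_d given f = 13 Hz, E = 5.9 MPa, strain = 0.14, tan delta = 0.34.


Q = pi * f * E * strain^2 * tan_d
= pi * 13 * 5.9 * 0.14^2 * 0.34
= pi * 13 * 5.9 * 0.0196 * 0.34
= 1.6058

Q = 1.6058


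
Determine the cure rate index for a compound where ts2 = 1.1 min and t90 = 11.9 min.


CRI = 100 / (t90 - ts2)
= 100 / (11.9 - 1.1)
= 100 / 10.8
= 9.26 min^-1

9.26 min^-1


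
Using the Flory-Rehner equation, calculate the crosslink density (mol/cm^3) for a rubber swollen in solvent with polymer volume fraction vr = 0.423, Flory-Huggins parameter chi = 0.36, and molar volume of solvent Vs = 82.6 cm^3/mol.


ln(1 - vr) = ln(1 - 0.423) = -0.5499
Numerator = -((-0.5499) + 0.423 + 0.36 * 0.423^2) = 0.0625
Denominator = 82.6 * (0.423^(1/3) - 0.423/2) = 44.5351
nu = 0.0625 / 44.5351 = 0.0014 mol/cm^3

0.0014 mol/cm^3


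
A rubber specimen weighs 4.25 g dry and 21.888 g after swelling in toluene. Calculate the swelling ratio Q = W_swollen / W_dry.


Q = W_swollen / W_dry
Q = 21.888 / 4.25
Q = 5.15

Q = 5.15


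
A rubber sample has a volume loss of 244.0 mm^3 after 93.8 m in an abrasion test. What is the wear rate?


Rate = volume_loss / distance
= 244.0 / 93.8
= 2.601 mm^3/m

2.601 mm^3/m


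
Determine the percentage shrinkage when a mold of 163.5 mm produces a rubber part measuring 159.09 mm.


Shrinkage = (mold - part) / mold * 100
= (163.5 - 159.09) / 163.5 * 100
= 4.41 / 163.5 * 100
= 2.7%

2.7%


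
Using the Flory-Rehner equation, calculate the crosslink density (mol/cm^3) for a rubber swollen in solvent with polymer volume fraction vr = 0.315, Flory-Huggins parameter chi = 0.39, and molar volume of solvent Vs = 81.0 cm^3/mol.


ln(1 - vr) = ln(1 - 0.315) = -0.3783
Numerator = -((-0.3783) + 0.315 + 0.39 * 0.315^2) = 0.0246
Denominator = 81.0 * (0.315^(1/3) - 0.315/2) = 42.3556
nu = 0.0246 / 42.3556 = 5.8171e-04 mol/cm^3

5.8171e-04 mol/cm^3


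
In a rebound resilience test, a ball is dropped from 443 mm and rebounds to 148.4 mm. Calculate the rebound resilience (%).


Resilience = h_rebound / h_drop * 100
= 148.4 / 443 * 100
= 33.5%

33.5%


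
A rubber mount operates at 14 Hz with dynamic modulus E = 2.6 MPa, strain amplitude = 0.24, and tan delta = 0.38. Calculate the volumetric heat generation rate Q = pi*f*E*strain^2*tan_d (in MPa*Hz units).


Q = pi * f * E * strain^2 * tan_d
= pi * 14 * 2.6 * 0.24^2 * 0.38
= pi * 14 * 2.6 * 0.0576 * 0.38
= 2.5030

Q = 2.5030


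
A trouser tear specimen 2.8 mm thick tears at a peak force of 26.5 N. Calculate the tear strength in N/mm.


Tear strength = force / thickness
= 26.5 / 2.8
= 9.46 N/mm

9.46 N/mm


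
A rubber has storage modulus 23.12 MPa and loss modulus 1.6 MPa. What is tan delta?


tan delta = E'' / E'
= 1.6 / 23.12
= 0.0692

tan delta = 0.0692


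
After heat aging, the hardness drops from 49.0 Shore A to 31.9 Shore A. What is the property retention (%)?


Retention = aged / original * 100
= 31.9 / 49.0 * 100
= 65.1%

65.1%


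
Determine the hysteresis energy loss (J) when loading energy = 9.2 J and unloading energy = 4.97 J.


Hysteresis loss = loading - unloading
= 9.2 - 4.97
= 4.23 J

4.23 J


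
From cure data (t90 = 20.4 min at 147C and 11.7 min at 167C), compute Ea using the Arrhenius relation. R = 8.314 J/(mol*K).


T1 = 420.15 K, T2 = 440.15 K
1/T1 - 1/T2 = 1.0815e-04
ln(t1/t2) = ln(20.4/11.7) = 0.5559
Ea = 8.314 * 0.5559 / 1.0815e-04 = 42738.3503 J/mol
Ea = 42.74 kJ/mol

42.74 kJ/mol


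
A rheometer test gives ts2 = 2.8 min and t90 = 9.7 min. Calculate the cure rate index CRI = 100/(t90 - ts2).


CRI = 100 / (t90 - ts2)
= 100 / (9.7 - 2.8)
= 100 / 6.9
= 14.49 min^-1

14.49 min^-1


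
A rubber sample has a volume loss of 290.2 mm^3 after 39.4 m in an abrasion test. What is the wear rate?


Rate = volume_loss / distance
= 290.2 / 39.4
= 7.365 mm^3/m

7.365 mm^3/m


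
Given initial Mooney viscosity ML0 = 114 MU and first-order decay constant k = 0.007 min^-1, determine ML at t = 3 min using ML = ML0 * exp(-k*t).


ML = ML0 * exp(-k * t)
ML = 114 * exp(-0.007 * 3)
ML = 114 * 0.9792
ML = 111.63 MU

111.63 MU


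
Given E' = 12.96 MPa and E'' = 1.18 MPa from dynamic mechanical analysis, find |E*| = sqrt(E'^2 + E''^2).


|E*| = sqrt(E'^2 + E''^2)
= sqrt(12.96^2 + 1.18^2)
= sqrt(167.9616 + 1.3924)
= 13.014 MPa

13.014 MPa


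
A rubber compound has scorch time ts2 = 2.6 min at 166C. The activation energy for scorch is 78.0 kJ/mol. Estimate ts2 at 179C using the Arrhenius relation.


Convert temperatures: T1 = 166 + 273.15 = 439.15 K, T2 = 179 + 273.15 = 452.15 K
ts2_new = 2.6 * exp(78000 / 8.314 * (1/452.15 - 1/439.15))
1/T2 - 1/T1 = -6.5471e-05
ts2_new = 1.41 min

1.41 min


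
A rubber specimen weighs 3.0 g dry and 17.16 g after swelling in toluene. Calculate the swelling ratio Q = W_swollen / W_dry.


Q = W_swollen / W_dry
Q = 17.16 / 3.0
Q = 5.72

Q = 5.72


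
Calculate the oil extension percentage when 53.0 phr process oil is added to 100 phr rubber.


Oil % = oil / (100 + oil) * 100
= 53.0 / (100 + 53.0) * 100
= 53.0 / 153.0 * 100
= 34.64%

34.64%


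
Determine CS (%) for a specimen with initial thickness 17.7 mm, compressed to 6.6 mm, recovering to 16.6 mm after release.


CS = (t0 - recovered) / (t0 - ts) * 100
= (17.7 - 16.6) / (17.7 - 6.6) * 100
= 1.1 / 11.1 * 100
= 9.9%

9.9%


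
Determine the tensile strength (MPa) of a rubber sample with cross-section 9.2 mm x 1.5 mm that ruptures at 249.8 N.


Area = width * thickness = 9.2 * 1.5 = 13.8 mm^2
TS = force / area = 249.8 / 13.8 = 18.1 MPa

18.1 MPa


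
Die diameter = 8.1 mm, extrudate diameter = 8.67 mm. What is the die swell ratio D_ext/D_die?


Die swell ratio = D_extrudate / D_die
= 8.67 / 8.1
= 1.07

Die swell = 1.07


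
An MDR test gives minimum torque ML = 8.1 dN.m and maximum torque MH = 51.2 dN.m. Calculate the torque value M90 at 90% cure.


M90 = ML + 0.9 * (MH - ML)
M90 = 8.1 + 0.9 * (51.2 - 8.1)
M90 = 8.1 + 0.9 * 43.1
M90 = 46.89 dN.m

46.89 dN.m


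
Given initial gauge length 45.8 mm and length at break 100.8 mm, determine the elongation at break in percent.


Elongation = (Lf - L0) / L0 * 100
= (100.8 - 45.8) / 45.8 * 100
= 55.0 / 45.8 * 100
= 120.1%

120.1%


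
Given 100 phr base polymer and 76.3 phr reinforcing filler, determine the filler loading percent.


Filler % = filler / (rubber + filler) * 100
= 76.3 / (100 + 76.3) * 100
= 76.3 / 176.3 * 100
= 43.28%

43.28%


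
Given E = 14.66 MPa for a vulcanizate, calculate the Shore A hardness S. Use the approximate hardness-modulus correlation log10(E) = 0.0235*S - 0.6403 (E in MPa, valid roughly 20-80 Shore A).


log10(E) = 0.0235*S - 0.6403  =>  S = (log10(E) + 0.6403) / 0.0235
log10(14.66) = 1.166134
S = (1.166134 + 0.6403) / 0.0235 = 1.806434 / 0.0235
S = 76.9

Shore A = 76.9


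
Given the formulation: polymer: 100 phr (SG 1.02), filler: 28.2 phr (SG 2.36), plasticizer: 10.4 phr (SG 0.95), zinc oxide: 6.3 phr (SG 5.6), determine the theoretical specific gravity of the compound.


Sum of weights = 144.9
Volume contributions:
  polymer: 100/1.02 = 98.0392
  filler: 28.2/2.36 = 11.9492
  plasticizer: 10.4/0.95 = 10.9474
  zinc oxide: 6.3/5.6 = 1.1250
Sum of volumes = 122.0607
SG = 144.9 / 122.0607 = 1.187

SG = 1.187


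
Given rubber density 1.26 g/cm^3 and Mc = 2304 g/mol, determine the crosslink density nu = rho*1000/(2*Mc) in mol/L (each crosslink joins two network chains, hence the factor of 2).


nu = rho * 1000 / (2 * Mc)
nu = 1.26 * 1000 / (2 * 2304)
nu = 1260.0 / 4608
nu = 0.2734 mol/L

0.2734 mol/L


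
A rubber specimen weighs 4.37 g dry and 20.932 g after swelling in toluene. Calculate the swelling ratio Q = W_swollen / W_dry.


Q = W_swollen / W_dry
Q = 20.932 / 4.37
Q = 4.79

Q = 4.79


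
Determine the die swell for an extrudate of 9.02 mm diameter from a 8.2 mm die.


Die swell ratio = D_extrudate / D_die
= 9.02 / 8.2
= 1.1

Die swell = 1.1


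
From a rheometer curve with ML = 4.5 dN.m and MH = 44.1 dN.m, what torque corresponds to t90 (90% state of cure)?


M90 = ML + 0.9 * (MH - ML)
M90 = 4.5 + 0.9 * (44.1 - 4.5)
M90 = 4.5 + 0.9 * 39.6
M90 = 40.14 dN.m

40.14 dN.m


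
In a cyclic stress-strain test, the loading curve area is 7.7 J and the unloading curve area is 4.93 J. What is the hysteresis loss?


Hysteresis loss = loading - unloading
= 7.7 - 4.93
= 2.77 J

2.77 J


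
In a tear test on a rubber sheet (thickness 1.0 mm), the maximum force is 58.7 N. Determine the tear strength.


Tear strength = force / thickness
= 58.7 / 1.0
= 58.7 N/mm

58.7 N/mm


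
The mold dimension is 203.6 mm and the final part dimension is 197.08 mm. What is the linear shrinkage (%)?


Shrinkage = (mold - part) / mold * 100
= (203.6 - 197.08) / 203.6 * 100
= 6.52 / 203.6 * 100
= 3.2%

3.2%


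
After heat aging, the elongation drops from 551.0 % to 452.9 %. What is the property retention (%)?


Retention = aged / original * 100
= 452.9 / 551.0 * 100
= 82.2%

82.2%


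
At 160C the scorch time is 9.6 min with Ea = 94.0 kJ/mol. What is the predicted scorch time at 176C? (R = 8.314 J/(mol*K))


Convert temperatures: T1 = 160 + 273.15 = 433.15 K, T2 = 176 + 273.15 = 449.15 K
ts2_new = 9.6 * exp(94000 / 8.314 * (1/449.15 - 1/433.15))
1/T2 - 1/T1 = -8.2241e-05
ts2_new = 3.79 min

3.79 min


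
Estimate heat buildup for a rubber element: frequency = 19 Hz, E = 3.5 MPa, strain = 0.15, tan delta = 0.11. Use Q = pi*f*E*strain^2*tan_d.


Q = pi * f * E * strain^2 * tan_d
= pi * 19 * 3.5 * 0.15^2 * 0.11
= pi * 19 * 3.5 * 0.0225 * 0.11
= 0.5171

Q = 0.5171


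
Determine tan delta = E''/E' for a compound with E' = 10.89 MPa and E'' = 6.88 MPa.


tan delta = E'' / E'
= 6.88 / 10.89
= 0.6318

tan delta = 0.6318


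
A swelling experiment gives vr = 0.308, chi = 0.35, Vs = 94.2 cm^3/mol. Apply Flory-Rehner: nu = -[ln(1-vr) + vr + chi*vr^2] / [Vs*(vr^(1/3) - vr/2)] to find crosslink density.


ln(1 - vr) = ln(1 - 0.308) = -0.3682
Numerator = -((-0.3682) + 0.308 + 0.35 * 0.308^2) = 0.0270
Denominator = 94.2 * (0.308^(1/3) - 0.308/2) = 49.1094
nu = 0.0270 / 49.1094 = 5.4912e-04 mol/cm^3

5.4912e-04 mol/cm^3


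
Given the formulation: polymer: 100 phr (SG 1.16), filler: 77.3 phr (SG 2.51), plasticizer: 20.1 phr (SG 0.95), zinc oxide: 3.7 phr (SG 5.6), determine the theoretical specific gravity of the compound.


Sum of weights = 201.1
Volume contributions:
  polymer: 100/1.16 = 86.2069
  filler: 77.3/2.51 = 30.7968
  plasticizer: 20.1/0.95 = 21.1579
  zinc oxide: 3.7/5.6 = 0.6607
Sum of volumes = 138.8223
SG = 201.1 / 138.8223 = 1.449

SG = 1.449


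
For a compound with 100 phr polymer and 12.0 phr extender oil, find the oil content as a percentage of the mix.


Oil % = oil / (100 + oil) * 100
= 12.0 / (100 + 12.0) * 100
= 12.0 / 112.0 * 100
= 10.71%

10.71%


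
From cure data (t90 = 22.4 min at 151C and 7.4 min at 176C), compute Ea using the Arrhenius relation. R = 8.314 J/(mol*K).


T1 = 424.15 K, T2 = 449.15 K
1/T1 - 1/T2 = 1.3123e-04
ln(t1/t2) = ln(22.4/7.4) = 1.1076
Ea = 8.314 * 1.1076 / 1.3123e-04 = 70170.7903 J/mol
Ea = 70.17 kJ/mol

70.17 kJ/mol


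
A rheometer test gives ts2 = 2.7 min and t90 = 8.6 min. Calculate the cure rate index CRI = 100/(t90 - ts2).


CRI = 100 / (t90 - ts2)
= 100 / (8.6 - 2.7)
= 100 / 5.9
= 16.95 min^-1

16.95 min^-1


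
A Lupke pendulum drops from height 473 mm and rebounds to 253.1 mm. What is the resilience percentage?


Resilience = h_rebound / h_drop * 100
= 253.1 / 473 * 100
= 53.5%

53.5%


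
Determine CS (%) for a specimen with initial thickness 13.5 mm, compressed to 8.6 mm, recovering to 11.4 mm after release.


CS = (t0 - recovered) / (t0 - ts) * 100
= (13.5 - 11.4) / (13.5 - 8.6) * 100
= 2.1 / 4.9 * 100
= 42.9%

42.9%


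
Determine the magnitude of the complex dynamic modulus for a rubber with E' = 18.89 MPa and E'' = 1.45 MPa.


|E*| = sqrt(E'^2 + E''^2)
= sqrt(18.89^2 + 1.45^2)
= sqrt(356.8321 + 2.1025)
= 18.946 MPa

18.946 MPa


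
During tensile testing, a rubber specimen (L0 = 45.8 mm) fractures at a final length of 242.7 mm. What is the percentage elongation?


Elongation = (Lf - L0) / L0 * 100
= (242.7 - 45.8) / 45.8 * 100
= 196.9 / 45.8 * 100
= 429.9%

429.9%


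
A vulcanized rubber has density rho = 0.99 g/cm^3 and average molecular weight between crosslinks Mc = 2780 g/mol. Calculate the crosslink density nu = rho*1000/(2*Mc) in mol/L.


nu = rho * 1000 / (2 * Mc)
nu = 0.99 * 1000 / (2 * 2780)
nu = 990.0 / 5560
nu = 0.1781 mol/L

0.1781 mol/L


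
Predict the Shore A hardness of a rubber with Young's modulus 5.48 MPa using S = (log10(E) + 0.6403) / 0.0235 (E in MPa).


log10(E) = 0.0235*S - 0.6403  =>  S = (log10(E) + 0.6403) / 0.0235
log10(5.48) = 0.738781
S = (0.738781 + 0.6403) / 0.0235 = 1.379081 / 0.0235
S = 58.7

Shore A = 58.7


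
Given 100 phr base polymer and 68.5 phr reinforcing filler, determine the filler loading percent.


Filler % = filler / (rubber + filler) * 100
= 68.5 / (100 + 68.5) * 100
= 68.5 / 168.5 * 100
= 40.65%

40.65%


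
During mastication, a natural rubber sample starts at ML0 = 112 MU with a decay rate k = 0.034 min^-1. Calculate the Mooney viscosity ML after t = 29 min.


ML = ML0 * exp(-k * t)
ML = 112 * exp(-0.034 * 29)
ML = 112 * 0.3731
ML = 41.78 MU

41.78 MU


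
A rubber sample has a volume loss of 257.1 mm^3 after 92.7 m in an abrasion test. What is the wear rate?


Rate = volume_loss / distance
= 257.1 / 92.7
= 2.773 mm^3/m

2.773 mm^3/m


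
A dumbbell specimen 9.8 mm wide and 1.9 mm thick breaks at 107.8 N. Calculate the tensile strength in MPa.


Area = width * thickness = 9.8 * 1.9 = 18.62 mm^2
TS = force / area = 107.8 / 18.62 = 5.79 MPa

5.79 MPa


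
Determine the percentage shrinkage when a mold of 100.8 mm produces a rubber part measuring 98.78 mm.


Shrinkage = (mold - part) / mold * 100
= (100.8 - 98.78) / 100.8 * 100
= 2.02 / 100.8 * 100
= 2.0%

2.0%


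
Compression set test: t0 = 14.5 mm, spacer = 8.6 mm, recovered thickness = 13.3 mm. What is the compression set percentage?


CS = (t0 - recovered) / (t0 - ts) * 100
= (14.5 - 13.3) / (14.5 - 8.6) * 100
= 1.2 / 5.9 * 100
= 20.3%

20.3%


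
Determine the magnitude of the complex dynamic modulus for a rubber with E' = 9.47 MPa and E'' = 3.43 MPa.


|E*| = sqrt(E'^2 + E''^2)
= sqrt(9.47^2 + 3.43^2)
= sqrt(89.6809 + 11.7649)
= 10.072 MPa

10.072 MPa


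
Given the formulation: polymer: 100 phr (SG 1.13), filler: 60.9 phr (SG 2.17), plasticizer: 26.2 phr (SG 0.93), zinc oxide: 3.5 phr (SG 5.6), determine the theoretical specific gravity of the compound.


Sum of weights = 190.6
Volume contributions:
  polymer: 100/1.13 = 88.4956
  filler: 60.9/2.17 = 28.0645
  plasticizer: 26.2/0.93 = 28.1720
  zinc oxide: 3.5/5.6 = 0.6250
Sum of volumes = 145.3571
SG = 190.6 / 145.3571 = 1.311

SG = 1.311


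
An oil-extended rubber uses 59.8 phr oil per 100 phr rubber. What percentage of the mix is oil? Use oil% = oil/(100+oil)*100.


Oil % = oil / (100 + oil) * 100
= 59.8 / (100 + 59.8) * 100
= 59.8 / 159.8 * 100
= 37.42%

37.42%


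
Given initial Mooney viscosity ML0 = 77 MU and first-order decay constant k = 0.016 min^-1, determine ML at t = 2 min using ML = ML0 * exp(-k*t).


ML = ML0 * exp(-k * t)
ML = 77 * exp(-0.016 * 2)
ML = 77 * 0.9685
ML = 74.58 MU

74.58 MU


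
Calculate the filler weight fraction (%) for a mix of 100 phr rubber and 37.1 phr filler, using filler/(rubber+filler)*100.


Filler % = filler / (rubber + filler) * 100
= 37.1 / (100 + 37.1) * 100
= 37.1 / 137.1 * 100
= 27.06%

27.06%


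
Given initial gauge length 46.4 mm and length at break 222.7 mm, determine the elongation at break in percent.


Elongation = (Lf - L0) / L0 * 100
= (222.7 - 46.4) / 46.4 * 100
= 176.3 / 46.4 * 100
= 380.0%

380.0%


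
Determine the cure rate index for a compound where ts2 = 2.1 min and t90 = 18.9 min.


CRI = 100 / (t90 - ts2)
= 100 / (18.9 - 2.1)
= 100 / 16.8
= 5.95 min^-1

5.95 min^-1


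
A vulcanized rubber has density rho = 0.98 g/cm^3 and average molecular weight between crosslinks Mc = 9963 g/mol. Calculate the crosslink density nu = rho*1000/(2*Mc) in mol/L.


nu = rho * 1000 / (2 * Mc)
nu = 0.98 * 1000 / (2 * 9963)
nu = 980.0 / 19926
nu = 0.0492 mol/L

0.0492 mol/L


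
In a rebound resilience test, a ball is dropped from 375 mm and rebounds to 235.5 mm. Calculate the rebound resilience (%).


Resilience = h_rebound / h_drop * 100
= 235.5 / 375 * 100
= 62.8%

62.8%


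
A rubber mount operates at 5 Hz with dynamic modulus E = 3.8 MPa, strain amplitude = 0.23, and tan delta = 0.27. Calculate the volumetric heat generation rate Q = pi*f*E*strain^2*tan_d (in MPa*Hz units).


Q = pi * f * E * strain^2 * tan_d
= pi * 5 * 3.8 * 0.23^2 * 0.27
= pi * 5 * 3.8 * 0.0529 * 0.27
= 0.8526

Q = 0.8526


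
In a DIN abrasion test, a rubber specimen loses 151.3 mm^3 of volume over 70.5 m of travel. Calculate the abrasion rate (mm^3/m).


Rate = volume_loss / distance
= 151.3 / 70.5
= 2.146 mm^3/m

2.146 mm^3/m


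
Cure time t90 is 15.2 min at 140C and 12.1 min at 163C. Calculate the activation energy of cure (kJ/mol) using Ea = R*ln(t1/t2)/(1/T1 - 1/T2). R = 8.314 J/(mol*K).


T1 = 413.15 K, T2 = 436.15 K
1/T1 - 1/T2 = 1.2764e-04
ln(t1/t2) = ln(15.2/12.1) = 0.2281
Ea = 8.314 * 0.2281 / 1.2764e-04 = 14857.0305 J/mol
Ea = 14.86 kJ/mol

14.86 kJ/mol


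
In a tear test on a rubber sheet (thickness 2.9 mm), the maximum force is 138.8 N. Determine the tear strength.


Tear strength = force / thickness
= 138.8 / 2.9
= 47.86 N/mm

47.86 N/mm


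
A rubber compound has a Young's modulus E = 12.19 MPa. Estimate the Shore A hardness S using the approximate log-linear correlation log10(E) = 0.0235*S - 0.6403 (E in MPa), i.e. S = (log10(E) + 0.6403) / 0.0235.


log10(E) = 0.0235*S - 0.6403  =>  S = (log10(E) + 0.6403) / 0.0235
log10(12.19) = 1.086004
S = (1.086004 + 0.6403) / 0.0235 = 1.726304 / 0.0235
S = 73.5

Shore A = 73.5


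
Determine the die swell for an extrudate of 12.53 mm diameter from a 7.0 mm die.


Die swell ratio = D_extrudate / D_die
= 12.53 / 7.0
= 1.79

Die swell = 1.79


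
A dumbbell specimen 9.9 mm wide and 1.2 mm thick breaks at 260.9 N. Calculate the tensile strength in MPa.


Area = width * thickness = 9.9 * 1.2 = 11.88 mm^2
TS = force / area = 260.9 / 11.88 = 21.96 MPa

21.96 MPa


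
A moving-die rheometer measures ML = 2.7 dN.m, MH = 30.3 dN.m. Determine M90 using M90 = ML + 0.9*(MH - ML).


M90 = ML + 0.9 * (MH - ML)
M90 = 2.7 + 0.9 * (30.3 - 2.7)
M90 = 2.7 + 0.9 * 27.6
M90 = 27.54 dN.m

27.54 dN.m


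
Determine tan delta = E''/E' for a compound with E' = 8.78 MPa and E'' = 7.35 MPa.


tan delta = E'' / E'
= 7.35 / 8.78
= 0.8371

tan delta = 0.8371


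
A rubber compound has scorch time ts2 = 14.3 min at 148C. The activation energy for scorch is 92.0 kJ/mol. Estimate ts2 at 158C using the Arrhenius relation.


Convert temperatures: T1 = 148 + 273.15 = 421.15 K, T2 = 158 + 273.15 = 431.15 K
ts2_new = 14.3 * exp(92000 / 8.314 * (1/431.15 - 1/421.15))
1/T2 - 1/T1 = -5.5073e-05
ts2_new = 7.77 min

7.77 min


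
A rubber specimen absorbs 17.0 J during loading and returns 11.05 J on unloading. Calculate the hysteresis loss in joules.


Hysteresis loss = loading - unloading
= 17.0 - 11.05
= 5.95 J

5.95 J


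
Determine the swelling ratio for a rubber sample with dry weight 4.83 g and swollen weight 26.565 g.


Q = W_swollen / W_dry
Q = 26.565 / 4.83
Q = 5.5

Q = 5.5


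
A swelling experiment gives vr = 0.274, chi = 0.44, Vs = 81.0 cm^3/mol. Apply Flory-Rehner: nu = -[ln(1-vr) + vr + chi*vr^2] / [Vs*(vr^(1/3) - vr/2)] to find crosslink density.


ln(1 - vr) = ln(1 - 0.274) = -0.3202
Numerator = -((-0.3202) + 0.274 + 0.44 * 0.274^2) = 0.0132
Denominator = 81.0 * (0.274^(1/3) - 0.274/2) = 41.5130
nu = 0.0132 / 41.5130 = 3.1729e-04 mol/cm^3

3.1729e-04 mol/cm^3
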